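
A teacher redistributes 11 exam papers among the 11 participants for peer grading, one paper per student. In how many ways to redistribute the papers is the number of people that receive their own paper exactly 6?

Choose which 6 of the 11 are fixed: C(11,6) = 462.
The remaining 5 must be deranged: !5 = 44.
Total: 462 × 44 = 20328.

20328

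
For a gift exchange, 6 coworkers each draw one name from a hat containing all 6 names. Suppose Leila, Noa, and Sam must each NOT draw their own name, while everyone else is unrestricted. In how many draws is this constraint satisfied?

Let A_j be the event that the j-th constrained one is fixed. By inclusion-exclusion over the 3 events:
Σ_{j=0}^{3} (-1)^j C(3,j)(6-j)!
= C(3,0)·6! - C(3,1)·5! + C(3,2)·4! - C(3,3)·3!
= 720 - 360 + 72 - 6
= 426

426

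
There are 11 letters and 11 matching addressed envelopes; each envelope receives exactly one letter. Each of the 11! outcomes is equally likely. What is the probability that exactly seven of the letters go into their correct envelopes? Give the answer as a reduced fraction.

1/13440

Favorable outcomes: C(11,7)·!4 = 330·9 = 2970.
Total outcomes: 11! = 39916800.
Probability = 2970/39916800 = 1/13440.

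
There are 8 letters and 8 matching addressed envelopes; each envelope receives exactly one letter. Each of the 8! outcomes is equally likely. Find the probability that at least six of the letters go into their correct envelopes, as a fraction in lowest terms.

29/40320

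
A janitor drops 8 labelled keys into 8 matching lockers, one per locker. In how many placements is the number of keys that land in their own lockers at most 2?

# with exactly i fixed is C(8,i)·!(8-i); sum over i=0..2:
  i=0: C(8,0)·!8 = 1·14833 = 14833
  i=1: C(8,1)·!7 = 8·1854 = 14832
  i=2: C(8,2)·!6 = 28·265 = 7420
Total = 37085.

37085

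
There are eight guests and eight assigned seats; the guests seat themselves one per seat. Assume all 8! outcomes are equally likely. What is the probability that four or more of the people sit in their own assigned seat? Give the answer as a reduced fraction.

257/13440

Favorable outcomes: Σ_{i≥4} C(8,i)·!(8-i) = 70·9 + 56·2 + 28·1 + 8·0 + 1·1 = 771.
Total outcomes: 8! = 40320.
Probability = 771/40320 = 257/13440.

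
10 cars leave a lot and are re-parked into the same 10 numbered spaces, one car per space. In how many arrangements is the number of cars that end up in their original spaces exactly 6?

Pick the 6 fixed positions: C(10,6) = 210 ways.
The remaining 4 must be deranged: !4 = 9.
Total: 210 × 9 = 1890.

1890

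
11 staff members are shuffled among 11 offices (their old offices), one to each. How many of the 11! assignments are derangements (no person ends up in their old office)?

Recurrence: !11 = 10·(!10 + !9).
!11 = 10·(1334961 + 133496) = 10·1468457 = 14684570

14684570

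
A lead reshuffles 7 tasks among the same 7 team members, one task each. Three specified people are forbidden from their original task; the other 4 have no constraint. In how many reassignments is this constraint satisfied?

Inclusion-exclusion on the 3 forbidden self-matches:
Σ_{j=0}^{3} (-1)^j C(3,j)(7-j)!
= C(3,0)·7! - C(3,1)·6! + C(3,2)·5! - C(3,3)·4!
= 5040 - 2160 + 360 - 24
= 3216

3216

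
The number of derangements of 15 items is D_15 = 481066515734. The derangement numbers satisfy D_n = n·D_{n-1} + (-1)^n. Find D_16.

7697064251745

D_16 = 16·481066515734 + 1 = 7697064251745.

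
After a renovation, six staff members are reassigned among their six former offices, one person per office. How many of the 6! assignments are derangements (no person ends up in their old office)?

265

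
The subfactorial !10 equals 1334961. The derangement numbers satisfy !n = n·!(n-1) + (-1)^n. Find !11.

!11 = 11·1334961 - 1 = 14684570.

14684570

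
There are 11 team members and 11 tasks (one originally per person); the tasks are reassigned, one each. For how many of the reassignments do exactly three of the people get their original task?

Choose which 3 of the 11 are fixed: C(11,3) = 165.
The remaining 8 must be deranged: !8 = 14833.
Total: 165 × 14833 = 2447445.

2447445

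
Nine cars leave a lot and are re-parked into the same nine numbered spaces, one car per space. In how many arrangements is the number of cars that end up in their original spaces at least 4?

6883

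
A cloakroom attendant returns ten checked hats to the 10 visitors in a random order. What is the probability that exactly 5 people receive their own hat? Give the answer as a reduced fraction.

Favorable outcomes: C(10,5)·!5 = 252·44 = 11088.
Total outcomes: 10! = 3628800.
Probability = 11088/3628800 = 11/3600.

11/3600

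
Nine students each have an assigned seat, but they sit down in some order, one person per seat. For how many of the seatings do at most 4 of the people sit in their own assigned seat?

361541

# with exactly i fixed is C(9,i)·!(9-i); sum over i=0..4:
  i=0: C(9,0)·!9 = 1·133496 = 133496
  i=1: C(9,1)·!8 = 9·14833 = 133497
  i=2: C(9,2)·!7 = 36·1854 = 66744
  i=3: C(9,3)·!6 = 84·265 = 22260
  i=4: C(9,4)·!5 = 126·44 = 5544
Total = 361541.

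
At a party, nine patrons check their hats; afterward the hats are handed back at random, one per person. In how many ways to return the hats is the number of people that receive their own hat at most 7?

# with exactly i fixed is C(9,i)·!(9-i); sum over i=0..7:
  i=0: C(9,0)·!9 = 1·133496 = 133496
  i=1: C(9,1)·!8 = 9·14833 = 133497
  i=2: C(9,2)·!7 = 36·1854 = 66744
  i=3: C(9,3)·!6 = 84·265 = 22260
  i=4: C(9,4)·!5 = 126·44 = 5544
  i=5: C(9,5)·!4 = 126·9 = 1134
  i=6: C(9,6)·!3 = 84·2 = 168
  i=7: C(9,7)·!2 = 36·1 = 36
Total = 362879.

362879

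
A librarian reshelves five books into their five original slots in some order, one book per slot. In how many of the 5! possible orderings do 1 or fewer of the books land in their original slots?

89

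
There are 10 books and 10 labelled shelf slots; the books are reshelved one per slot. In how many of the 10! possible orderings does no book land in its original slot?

1334961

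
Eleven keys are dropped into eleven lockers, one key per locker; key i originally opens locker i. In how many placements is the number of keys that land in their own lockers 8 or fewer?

Sum C(11,i)·!(11-i) for i = 0..8:
  i=0: C(11,0)·!11 = 1·14684570 = 14684570
  i=1: C(11,1)·!10 = 11·1334961 = 14684571
  i=2: C(11,2)·!9 = 55·133496 = 7342280
  i=3: C(11,3)·!8 = 165·14833 = 2447445
  i=4: C(11,4)·!7 = 330·1854 = 611820
  i=5: C(11,5)·!6 = 462·265 = 122430
  i=6: C(11,6)·!5 = 462·44 = 20328
  i=7: C(11,7)·!4 = 330·9 = 2970
  i=8: C(11,8)·!3 = 165·2 = 330
Total = 39916744.

39916744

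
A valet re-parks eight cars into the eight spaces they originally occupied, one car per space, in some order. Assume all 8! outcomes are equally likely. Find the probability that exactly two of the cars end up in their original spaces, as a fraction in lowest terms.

53/288

Favorable outcomes: C(8,2)·!6 = 28·265 = 7420.
Total outcomes: 8! = 40320.
Probability = 7420/40320 = 53/288.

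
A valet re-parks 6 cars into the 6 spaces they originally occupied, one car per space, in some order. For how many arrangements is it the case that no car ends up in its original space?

265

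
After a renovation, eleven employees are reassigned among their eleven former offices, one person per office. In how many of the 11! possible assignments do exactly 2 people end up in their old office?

Pick the 2 fixed positions: C(11,2) = 55 ways.
The other 9 form a derangement: !9 = 133496.
Total: 55 × 133496 = 7342280.

7342280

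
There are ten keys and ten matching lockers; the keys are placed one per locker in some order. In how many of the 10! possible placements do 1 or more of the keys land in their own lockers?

2293839

Sum C(10,i)·!(10-i) for i = 1..10:
  i=1: C(10,1)·!9 = 10·133496 = 1334960
  i=2: C(10,2)·!8 = 45·14833 = 667485
  i=3: C(10,3)·!7 = 120·1854 = 222480
  i=4: C(10,4)·!6 = 210·265 = 55650
  i=5: C(10,5)·!5 = 252·44 = 11088
  i=6: C(10,6)·!4 = 210·9 = 1890
  i=7: C(10,7)·!3 = 120·2 = 240
  i=8: C(10,8)·!2 = 45·1 = 45
  i=9: C(10,9)·!1 = 10·0 = 0
  i=10: C(10,10)·!0 = 1·1 = 1
Total = 2293839.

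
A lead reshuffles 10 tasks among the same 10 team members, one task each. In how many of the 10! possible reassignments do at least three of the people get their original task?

291394

Sum C(10,i)·!(10-i) for i = 3..10:
  i=3: C(10,3)·!7 = 120·1854 = 222480
  i=4: C(10,4)·!6 = 210·265 = 55650
  i=5: C(10,5)·!5 = 252·44 = 11088
  i=6: C(10,6)·!4 = 210·9 = 1890
  i=7: C(10,7)·!3 = 120·2 = 240
  i=8: C(10,8)·!2 = 45·1 = 45
  i=9: C(10,9)·!1 = 10·0 = 0
  i=10: C(10,10)·!0 = 1·1 = 1
Total = 291394.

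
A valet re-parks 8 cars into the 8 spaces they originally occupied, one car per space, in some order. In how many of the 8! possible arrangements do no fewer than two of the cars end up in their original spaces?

10655

Sum C(8,i)·!(8-i) for i = 2..8:
  i=2: C(8,2)·!6 = 28·265 = 7420
  i=3: C(8,3)·!5 = 56·44 = 2464
  i=4: C(8,4)·!4 = 70·9 = 630
  i=5: C(8,5)·!3 = 56·2 = 112
  i=6: C(8,6)·!2 = 28·1 = 28
  i=7: C(8,7)·!1 = 8·0 = 0
  i=8: C(8,8)·!0 = 1·1 = 1
Total = 10655.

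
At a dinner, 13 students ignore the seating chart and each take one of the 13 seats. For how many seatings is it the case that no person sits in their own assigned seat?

2290792932

The subfactorial !13 = [13!/e] (nearest integer).
13! = 6227020800, and 6227020800/e ≈ 2290792932.07, so !13 = 2290792932.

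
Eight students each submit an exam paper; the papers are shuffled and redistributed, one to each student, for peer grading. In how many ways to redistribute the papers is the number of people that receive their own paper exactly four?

630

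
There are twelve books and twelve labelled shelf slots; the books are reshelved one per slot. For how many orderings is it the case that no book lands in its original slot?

!12 is the nearest integer to 12!/e.
12! = 479001600, and 479001600/e ≈ 176214840.93, so !12 = 176214841.

176214841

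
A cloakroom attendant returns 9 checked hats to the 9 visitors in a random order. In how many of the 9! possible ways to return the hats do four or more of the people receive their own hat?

6883

Sum C(9,i)·!(9-i) for i = 4..9:
  i=4: C(9,4)·!5 = 126·44 = 5544
  i=5: C(9,5)·!4 = 126·9 = 1134
  i=6: C(9,6)·!3 = 84·2 = 168
  i=7: C(9,7)·!2 = 36·1 = 36
  i=8: C(9,8)·!1 = 9·0 = 0
  i=9: C(9,9)·!0 = 1·1 = 1
Total = 6883.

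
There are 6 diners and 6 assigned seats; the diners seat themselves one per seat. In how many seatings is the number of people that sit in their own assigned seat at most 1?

Sum C(6,i)·!(6-i) for i = 0..1:
  i=0: C(6,0)·!6 = 1·265 = 265
  i=1: C(6,1)·!5 = 6·44 = 264
Total = 529.

529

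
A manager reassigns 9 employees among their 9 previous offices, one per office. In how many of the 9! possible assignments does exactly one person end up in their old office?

133497

Pick the single fixed position: C(9,1) = 9 ways.
The other 8 form a derangement: !8 = 14833.
Total: 9 × 14833 = 133497.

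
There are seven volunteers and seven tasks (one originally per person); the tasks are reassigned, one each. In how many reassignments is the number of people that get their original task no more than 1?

3709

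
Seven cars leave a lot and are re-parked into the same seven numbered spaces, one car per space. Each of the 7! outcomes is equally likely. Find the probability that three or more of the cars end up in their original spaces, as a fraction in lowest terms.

Favorable outcomes: Σ_{i≥3} C(7,i)·!(7-i) = 35·9 + 35·2 + 21·1 + 7·0 + 1·1 = 407.
Total outcomes: 7! = 5040.
Probability = 407/5040 = 407/5040.

407/5040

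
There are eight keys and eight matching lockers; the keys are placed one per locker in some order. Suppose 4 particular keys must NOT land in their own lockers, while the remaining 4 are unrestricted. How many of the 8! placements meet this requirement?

24024

Inclusion-exclusion on the 4 forbidden self-matches:
Σ_{j=0}^{4} (-1)^j C(4,j)(8-j)!
= C(4,0)·8! - C(4,1)·7! + C(4,2)·6! - C(4,3)·5! + C(4,4)·4!
= 40320 - 20160 + 4320 - 480 + 24
= 24024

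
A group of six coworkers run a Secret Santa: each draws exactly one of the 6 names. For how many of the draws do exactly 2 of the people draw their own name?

135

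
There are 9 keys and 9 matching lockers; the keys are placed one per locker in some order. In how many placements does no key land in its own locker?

133496

By inclusion-exclusion, !9 = Σ (-1)^k · 9!/k! for k=0..9
= 9! - 9!/1! + 9!/2! - 9!/3! + 9!/4! - 9!/5! + 9!/6! - 9!/7! + 9!/8! - 9!/9!
= 362880 - 362880 + 181440 - 60480 + 15120 - 3024 + 504 - 72 + 9 - 1
= 133496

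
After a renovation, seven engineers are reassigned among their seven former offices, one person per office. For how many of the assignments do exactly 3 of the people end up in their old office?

Choose which 3 of the 7 are fixed: C(7,3) = 35.
The other 4 form a derangement: !4 = 9.
Total: 35 × 9 = 315.

315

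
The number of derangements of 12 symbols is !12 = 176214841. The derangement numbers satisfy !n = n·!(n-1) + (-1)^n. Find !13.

!13 = 13·176214841 - 1 = 2290792932.

2290792932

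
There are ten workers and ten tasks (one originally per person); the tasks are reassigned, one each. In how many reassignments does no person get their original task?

Use !n = (n-1)(!(n-1) + !(n-2)).
!10 = 9·(133496 + 14833) = 9·148329 = 1334961

1334961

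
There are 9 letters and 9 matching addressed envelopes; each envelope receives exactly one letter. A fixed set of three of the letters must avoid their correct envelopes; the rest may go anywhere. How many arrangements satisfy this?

256320

Let A_j be the event that the j-th constrained one is fixed. By inclusion-exclusion over the 3 events:
Σ_{j=0}^{3} (-1)^j C(3,j)(9-j)!
= C(3,0)·9! - C(3,1)·8! + C(3,2)·7! - C(3,3)·6!
= 362880 - 120960 + 15120 - 720
= 256320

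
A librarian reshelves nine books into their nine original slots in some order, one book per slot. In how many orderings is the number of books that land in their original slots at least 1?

229384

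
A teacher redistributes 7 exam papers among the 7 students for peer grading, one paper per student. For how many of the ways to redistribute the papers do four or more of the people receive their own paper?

92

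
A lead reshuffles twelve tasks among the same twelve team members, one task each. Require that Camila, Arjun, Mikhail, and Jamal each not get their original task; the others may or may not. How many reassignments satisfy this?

Inclusion-exclusion on the 4 forbidden self-matches:
Σ_{j=0}^{4} (-1)^j C(4,j)(12-j)!
= C(4,0)·12! - C(4,1)·11! + C(4,2)·10! - C(4,3)·9! + C(4,4)·8!
= 479001600 - 159667200 + 21772800 - 1451520 + 40320
= 339696000

339696000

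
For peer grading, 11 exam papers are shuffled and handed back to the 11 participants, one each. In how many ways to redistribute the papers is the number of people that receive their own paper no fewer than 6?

# with exactly i fixed is C(11,i)·!(11-i); sum over i=6..11:
  i=6: C(11,6)·!5 = 462·44 = 20328
  i=7: C(11,7)·!4 = 330·9 = 2970
  i=8: C(11,8)·!3 = 165·2 = 330
  i=9: C(11,9)·!2 = 55·1 = 55
  i=10: C(11,10)·!1 = 11·0 = 0
  i=11: C(11,11)·!0 = 1·1 = 1
Total = 23684.

23684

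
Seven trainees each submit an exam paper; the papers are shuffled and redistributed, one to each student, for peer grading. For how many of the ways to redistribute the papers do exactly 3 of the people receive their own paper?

315

Pick the 3 fixed positions: C(7,3) = 35 ways.
The other 4 form a derangement: !4 = 9.
Total: 35 × 9 = 315.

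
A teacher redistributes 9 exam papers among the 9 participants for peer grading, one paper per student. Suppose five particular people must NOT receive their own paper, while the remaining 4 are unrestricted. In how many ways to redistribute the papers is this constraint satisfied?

205056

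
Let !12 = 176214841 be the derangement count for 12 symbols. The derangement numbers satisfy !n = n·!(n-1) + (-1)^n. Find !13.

!13 = 13·176214841 - 1 = 2290792932.

2290792932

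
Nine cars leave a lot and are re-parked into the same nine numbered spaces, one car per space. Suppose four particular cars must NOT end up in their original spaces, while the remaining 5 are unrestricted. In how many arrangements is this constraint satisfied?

229080

Let A_j be the event that the j-th constrained one is fixed. By inclusion-exclusion over the 4 events:
Σ_{j=0}^{4} (-1)^j C(4,j)(9-j)!
= C(4,0)·9! - C(4,1)·8! + C(4,2)·7! - C(4,3)·6! + C(4,4)·5!
= 362880 - 161280 + 30240 - 2880 + 120
= 229080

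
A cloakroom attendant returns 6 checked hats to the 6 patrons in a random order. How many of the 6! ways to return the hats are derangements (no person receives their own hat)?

265

The number of derangements of 6 is !6 = Σ_{k=0}^{6} (-1)^k·6!/k!
= 6! - 6!/1! + 6!/2! - 6!/3! + 6!/4! - 6!/5! + 6!/6!
= 720 - 720 + 360 - 120 + 30 - 6 + 1
= 265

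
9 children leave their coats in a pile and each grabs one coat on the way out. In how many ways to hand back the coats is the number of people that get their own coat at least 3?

29143

# with exactly i fixed is C(9,i)·!(9-i); sum over i=3..9:
  i=3: C(9,3)·!6 = 84·265 = 22260
  i=4: C(9,4)·!5 = 126·44 = 5544
  i=5: C(9,5)·!4 = 126·9 = 1134
  i=6: C(9,6)·!3 = 84·2 = 168
  i=7: C(9,7)·!2 = 36·1 = 36
  i=8: C(9,8)·!1 = 9·0 = 0
  i=9: C(9,9)·!0 = 1·1 = 1
Total = 29143.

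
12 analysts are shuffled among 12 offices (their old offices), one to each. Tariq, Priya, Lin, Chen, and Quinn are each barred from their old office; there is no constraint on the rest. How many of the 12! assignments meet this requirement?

312273360

Let A_j be the event that the j-th constrained one is fixed. By inclusion-exclusion over the 5 events:
Σ_{j=0}^{5} (-1)^j C(5,j)(12-j)!
= C(5,0)·12! - C(5,1)·11! + C(5,2)·10! - C(5,3)·9! + C(5,4)·8! - C(5,5)·7!
= 479001600 - 199584000 + 36288000 - 3628800 + 201600 - 5040
= 312273360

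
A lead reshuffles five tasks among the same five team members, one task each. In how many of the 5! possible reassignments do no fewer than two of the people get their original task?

Sum C(5,i)·!(5-i) for i = 2..5:
  i=2: C(5,2)·!3 = 10·2 = 20
  i=3: C(5,3)·!2 = 10·1 = 10
  i=4: C(5,4)·!1 = 5·0 = 0
  i=5: C(5,5)·!0 = 1·1 = 1
Total = 31.

31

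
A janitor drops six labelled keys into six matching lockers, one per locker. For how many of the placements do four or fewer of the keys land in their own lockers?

719

# with exactly i fixed is C(6,i)·!(6-i); sum over i=0..4:
  i=0: C(6,0)·!6 = 1·265 = 265
  i=1: C(6,1)·!5 = 6·44 = 264
  i=2: C(6,2)·!4 = 15·9 = 135
  i=3: C(6,3)·!3 = 20·2 = 40
  i=4: C(6,4)·!2 = 15·1 = 15
Total = 719.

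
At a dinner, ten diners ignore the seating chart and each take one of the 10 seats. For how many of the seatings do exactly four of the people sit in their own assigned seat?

55650

Pick the 4 fixed positions: C(10,4) = 210 ways.
The other 6 form a derangement: !6 = 265.
Total: 210 × 265 = 55650.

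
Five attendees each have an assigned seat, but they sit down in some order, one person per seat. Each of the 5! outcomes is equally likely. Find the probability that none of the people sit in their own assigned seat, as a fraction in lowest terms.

Favorable outcomes: !5 = 44.
Total outcomes: 5! = 120.
Probability = 44/120 = 11/30.

11/30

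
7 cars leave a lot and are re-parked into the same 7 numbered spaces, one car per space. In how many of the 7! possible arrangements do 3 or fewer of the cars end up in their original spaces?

Sum C(7,i)·!(7-i) for i = 0..3:
  i=0: C(7,0)·!7 = 1·1854 = 1854
  i=1: C(7,1)·!6 = 7·265 = 1855
  i=2: C(7,2)·!5 = 21·44 = 924
  i=3: C(7,3)·!4 = 35·9 = 315
Total = 4948.

4948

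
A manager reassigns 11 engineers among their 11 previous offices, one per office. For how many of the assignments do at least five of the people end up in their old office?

146114

Sum C(11,i)·!(11-i) for i = 5..11:
  i=5: C(11,5)·!6 = 462·265 = 122430
  i=6: C(11,6)·!5 = 462·44 = 20328
  i=7: C(11,7)·!4 = 330·9 = 2970
  i=8: C(11,8)·!3 = 165·2 = 330
  i=9: C(11,9)·!2 = 55·1 = 55
  i=10: C(11,10)·!1 = 11·0 = 0
  i=11: C(11,11)·!0 = 1·1 = 1
Total = 146114.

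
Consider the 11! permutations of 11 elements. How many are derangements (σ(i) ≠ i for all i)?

The subfactorial !11 = [11!/e] (nearest integer).
11! = 39916800, and 39916800/e ≈ 14684570.08, so !11 = 14684570.

14684570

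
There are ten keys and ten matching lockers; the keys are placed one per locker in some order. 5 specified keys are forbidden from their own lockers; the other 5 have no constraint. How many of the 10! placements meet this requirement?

Inclusion-exclusion on the 5 forbidden self-matches:
Σ_{j=0}^{5} (-1)^j C(5,j)(10-j)!
= C(5,0)·10! - C(5,1)·9! + C(5,2)·8! - C(5,3)·7! + C(5,4)·6! - C(5,5)·5!
= 3628800 - 1814400 + 403200 - 50400 + 3600 - 120
= 2170680

2170680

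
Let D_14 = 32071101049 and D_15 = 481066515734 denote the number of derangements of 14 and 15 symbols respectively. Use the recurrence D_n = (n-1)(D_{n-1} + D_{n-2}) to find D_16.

D_16 = (16-1)·(D_15 + D_14) = 15·(481066515734 + 32071101049) = 15·513137616783 = 7697064251745.

7697064251745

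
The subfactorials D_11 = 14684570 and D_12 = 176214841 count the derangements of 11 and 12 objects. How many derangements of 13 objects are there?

2290792932

D_13 = (13-1)·(D_12 + D_11) = 12·(176214841 + 14684570) = 12·190899411 = 2290792932.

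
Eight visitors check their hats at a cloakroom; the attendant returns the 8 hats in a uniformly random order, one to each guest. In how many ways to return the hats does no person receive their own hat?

14833

!8 = 8! · Σ_{k=0}^{8} (-1)^k/k!
= 8! - 8!/1! + 8!/2! - 8!/3! + 8!/4! - 8!/5! + 8!/6! - 8!/7! + 8!/8!
= 40320 - 40320 + 20160 - 6720 + 1680 - 336 + 56 - 8 + 1
= 14833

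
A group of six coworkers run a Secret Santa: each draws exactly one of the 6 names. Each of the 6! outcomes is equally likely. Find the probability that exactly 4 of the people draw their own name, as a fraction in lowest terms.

Favorable outcomes: C(6,4)·!2 = 15·1 = 15.
Total outcomes: 6! = 720.
Probability = 15/720 = 1/48.

1/48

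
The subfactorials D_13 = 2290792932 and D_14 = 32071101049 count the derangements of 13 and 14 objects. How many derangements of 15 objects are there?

481066515734

D_15 = (15-1)·(D_14 + D_13) = 14·(32071101049 + 2290792932) = 14·34361893981 = 481066515734.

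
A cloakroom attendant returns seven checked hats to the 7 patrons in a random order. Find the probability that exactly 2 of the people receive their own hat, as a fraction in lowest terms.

11/60

Favorable outcomes: C(7,2)·!5 = 21·44 = 924.
Total outcomes: 7! = 5040.
Probability = 924/5040 = 11/60.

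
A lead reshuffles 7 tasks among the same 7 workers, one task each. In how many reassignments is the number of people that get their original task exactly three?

315

Pick the 3 fixed positions: C(7,3) = 35 ways.
The other 4 form a derangement: !4 = 9.
Total: 35 × 9 = 315.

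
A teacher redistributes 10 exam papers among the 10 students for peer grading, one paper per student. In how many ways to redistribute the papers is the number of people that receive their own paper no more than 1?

# with exactly i fixed is C(10,i)·!(10-i); sum over i=0..1:
  i=0: C(10,0)·!10 = 1·1334961 = 1334961
  i=1: C(10,1)·!9 = 10·133496 = 1334960
Total = 2669921.

2669921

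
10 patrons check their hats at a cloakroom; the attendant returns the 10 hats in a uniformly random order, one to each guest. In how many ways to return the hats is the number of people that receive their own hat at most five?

3626624

Sum C(10,i)·!(10-i) for i = 0..5:
  i=0: C(10,0)·!10 = 1·1334961 = 1334961
  i=1: C(10,1)·!9 = 10·133496 = 1334960
  i=2: C(10,2)·!8 = 45·14833 = 667485
  i=3: C(10,3)·!7 = 120·1854 = 222480
  i=4: C(10,4)·!6 = 210·265 = 55650
  i=5: C(10,5)·!5 = 252·44 = 11088
Total = 3626624.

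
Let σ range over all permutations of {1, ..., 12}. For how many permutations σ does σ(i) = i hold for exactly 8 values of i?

Choose which 8 of the 12 are fixed: C(12,8) = 495.
The remaining 4 must be deranged: !4 = 9.
Total: 495 × 9 = 4455.

4455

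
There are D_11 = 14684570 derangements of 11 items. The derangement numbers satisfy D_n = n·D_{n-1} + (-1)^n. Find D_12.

D_12 = 12·14684570 + 1 = 176214841.

176214841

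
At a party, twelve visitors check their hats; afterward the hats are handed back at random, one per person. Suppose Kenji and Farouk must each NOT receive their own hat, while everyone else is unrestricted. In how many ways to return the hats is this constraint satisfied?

402796800

Let A_j be the event that the j-th constrained one is fixed. By inclusion-exclusion over the 2 events:
Σ_{j=0}^{2} (-1)^j C(2,j)(12-j)!
= C(2,0)·12! - C(2,1)·11! + C(2,2)·10!
= 479001600 - 79833600 + 3628800
= 402796800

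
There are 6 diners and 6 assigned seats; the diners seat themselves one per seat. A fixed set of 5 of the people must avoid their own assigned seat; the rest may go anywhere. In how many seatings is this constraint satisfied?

309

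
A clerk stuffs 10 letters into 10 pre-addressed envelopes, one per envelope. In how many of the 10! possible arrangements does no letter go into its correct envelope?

1334961

!10 is the nearest integer to 10!/e.
10! = 3628800, and 3628800/e ≈ 1334960.92, so !10 = 1334961.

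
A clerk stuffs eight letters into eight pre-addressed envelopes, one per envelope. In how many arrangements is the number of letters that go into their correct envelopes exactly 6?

28

Pick the 6 fixed positions: C(8,6) = 28 ways.
The other 2 form a derangement: !2 = 1.
Total: 28 × 1 = 28.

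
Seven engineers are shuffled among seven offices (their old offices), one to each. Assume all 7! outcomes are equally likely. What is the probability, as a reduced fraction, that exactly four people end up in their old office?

1/72

Favorable outcomes: C(7,4)·!3 = 35·2 = 70.
Total outcomes: 7! = 5040.
Probability = 70/5040 = 1/72.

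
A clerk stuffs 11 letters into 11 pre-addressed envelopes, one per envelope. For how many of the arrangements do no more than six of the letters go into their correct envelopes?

39913444

Sum C(11,i)·!(11-i) for i = 0..6:
  i=0: C(11,0)·!11 = 1·14684570 = 14684570
  i=1: C(11,1)·!10 = 11·1334961 = 14684571
  i=2: C(11,2)·!9 = 55·133496 = 7342280
  i=3: C(11,3)·!8 = 165·14833 = 2447445
  i=4: C(11,4)·!7 = 330·1854 = 611820
  i=5: C(11,5)·!6 = 462·265 = 122430
  i=6: C(11,6)·!5 = 462·44 = 20328
Total = 39913444.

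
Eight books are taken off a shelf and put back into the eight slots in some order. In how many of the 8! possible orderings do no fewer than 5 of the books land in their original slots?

# with exactly i fixed is C(8,i)·!(8-i); sum over i=5..8:
  i=5: C(8,5)·!3 = 56·2 = 112
  i=6: C(8,6)·!2 = 28·1 = 28
  i=7: C(8,7)·!1 = 8·0 = 0
  i=8: C(8,8)·!0 = 1·1 = 1
Total = 141.

141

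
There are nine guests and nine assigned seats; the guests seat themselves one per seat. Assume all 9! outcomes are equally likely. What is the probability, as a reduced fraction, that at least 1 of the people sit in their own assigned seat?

28673/45360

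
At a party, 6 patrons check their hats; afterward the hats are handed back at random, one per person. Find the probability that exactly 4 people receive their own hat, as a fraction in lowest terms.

1/48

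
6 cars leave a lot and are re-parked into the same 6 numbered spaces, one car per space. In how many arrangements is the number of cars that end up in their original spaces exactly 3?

Choose which 3 of the 6 are fixed: C(6,3) = 20.
The remaining 3 must be deranged: !3 = 2.
Total: 20 × 2 = 40.

40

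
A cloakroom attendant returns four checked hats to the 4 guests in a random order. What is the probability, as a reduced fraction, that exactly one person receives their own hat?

1/3

Favorable outcomes: C(4,1)·!3 = 4·2 = 8.
Total outcomes: 4! = 24.
Probability = 8/24 = 1/3.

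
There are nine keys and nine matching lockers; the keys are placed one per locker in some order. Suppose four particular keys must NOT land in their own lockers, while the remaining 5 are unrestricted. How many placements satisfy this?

229080

Inclusion-exclusion on the 4 forbidden self-matches:
Σ_{j=0}^{4} (-1)^j C(4,j)(9-j)!
= C(4,0)·9! - C(4,1)·8! + C(4,2)·7! - C(4,3)·6! + C(4,4)·5!
= 362880 - 161280 + 30240 - 2880 + 120
= 229080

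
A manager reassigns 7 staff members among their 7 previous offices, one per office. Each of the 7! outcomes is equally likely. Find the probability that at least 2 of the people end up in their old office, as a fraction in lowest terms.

1331/5040

Favorable outcomes: Σ_{i≥2} C(7,i)·!(7-i) = 21·44 + 35·9 + 35·2 + 21·1 + 7·0 + 1·1 = 1331.
Total outcomes: 7! = 5040.
Probability = 1331/5040 = 1331/5040.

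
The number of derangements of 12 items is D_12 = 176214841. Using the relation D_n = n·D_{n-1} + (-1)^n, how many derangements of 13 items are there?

2290792932

D_13 = 13·176214841 - 1 = 2290792932.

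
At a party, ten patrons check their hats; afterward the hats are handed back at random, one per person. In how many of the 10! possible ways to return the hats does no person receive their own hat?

The subfactorial !10 = [10!/e] (nearest integer).
10! = 3628800, and 3628800/e ≈ 1334960.92, so !10 = 1334961.

1334961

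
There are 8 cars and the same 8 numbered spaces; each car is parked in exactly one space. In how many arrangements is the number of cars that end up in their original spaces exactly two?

Pick the 2 fixed positions: C(8,2) = 28 ways.
The other 6 form a derangement: !6 = 265.
Total: 28 × 265 = 7420.

7420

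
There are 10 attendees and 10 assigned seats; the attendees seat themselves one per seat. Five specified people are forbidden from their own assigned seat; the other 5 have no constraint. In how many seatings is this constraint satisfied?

Let A_j be the event that the j-th constrained one is fixed. By inclusion-exclusion over the 5 events:
Σ_{j=0}^{5} (-1)^j C(5,j)(10-j)!
= C(5,0)·10! - C(5,1)·9! + C(5,2)·8! - C(5,3)·7! + C(5,4)·6! - C(5,5)·5!
= 3628800 - 1814400 + 403200 - 50400 + 3600 - 120
= 2170680

2170680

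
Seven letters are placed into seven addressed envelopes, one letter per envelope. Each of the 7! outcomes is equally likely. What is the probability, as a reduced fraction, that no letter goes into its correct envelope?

103/280

Favorable outcomes: !7 = 1854.
Total outcomes: 7! = 5040.
Probability = 1854/5040 = 103/280.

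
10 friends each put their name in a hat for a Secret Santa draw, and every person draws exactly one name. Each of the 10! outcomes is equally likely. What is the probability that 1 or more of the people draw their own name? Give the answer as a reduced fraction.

28319/44800

Favorable outcomes: Σ_{i≥1} C(10,i)·!(10-i) = 10·133496 + 45·14833 + 120·1854 + 210·265 + 252·44 + 210·9 + 120·2 + 45·1 + 10·0 + 1·1 = 2293839.
Total outcomes: 10! = 3628800.
Probability = 2293839/3628800 = 28319/44800.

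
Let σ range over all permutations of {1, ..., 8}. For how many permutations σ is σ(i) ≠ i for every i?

The subfactorial !8 = [8!/e] (nearest integer).
8! = 40320, and 40320/e ≈ 14832.90, so !8 = 14833.

14833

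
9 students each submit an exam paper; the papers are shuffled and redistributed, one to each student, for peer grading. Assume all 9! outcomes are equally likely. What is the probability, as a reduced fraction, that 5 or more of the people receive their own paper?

1339/362880

Favorable outcomes: Σ_{i≥5} C(9,i)·!(9-i) = 126·9 + 84·2 + 36·1 + 9·0 + 1·1 = 1339.
Total outcomes: 9! = 362880.
Probability = 1339/362880 = 1339/362880.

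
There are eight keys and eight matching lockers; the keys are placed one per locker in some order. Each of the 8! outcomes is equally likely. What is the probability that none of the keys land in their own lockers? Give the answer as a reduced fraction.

2119/5760

Favorable outcomes: !8 = 14833.
Total outcomes: 8! = 40320.
Probability = 14833/40320 = 2119/5760.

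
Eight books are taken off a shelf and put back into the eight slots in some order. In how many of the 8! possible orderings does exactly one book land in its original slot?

Pick the single fixed position: C(8,1) = 8 ways.
The remaining 7 must be deranged: !7 = 1854.
Total: 8 × 1854 = 14832.

14832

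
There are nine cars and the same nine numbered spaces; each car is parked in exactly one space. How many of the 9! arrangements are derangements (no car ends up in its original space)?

133496

!9 = 9! · Σ_{k=0}^{9} (-1)^k/k!
= 9! - 9!/1! + 9!/2! - 9!/3! + 9!/4! - 9!/5! + 9!/6! - 9!/7! + 9!/8! - 9!/9!
= 362880 - 362880 + 181440 - 60480 + 15120 - 3024 + 504 - 72 + 9 - 1
= 133496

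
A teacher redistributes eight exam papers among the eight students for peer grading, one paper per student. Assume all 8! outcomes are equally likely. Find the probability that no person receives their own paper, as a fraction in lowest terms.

2119/5760

Favorable outcomes: !8 = 14833.
Total outcomes: 8! = 40320.
Probability = 14833/40320 = 2119/5760.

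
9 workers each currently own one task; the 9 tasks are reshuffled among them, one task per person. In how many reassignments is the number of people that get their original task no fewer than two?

95887

# with exactly i fixed is C(9,i)·!(9-i); sum over i=2..9:
  i=2: C(9,2)·!7 = 36·1854 = 66744
  i=3: C(9,3)·!6 = 84·265 = 22260
  i=4: C(9,4)·!5 = 126·44 = 5544
  i=5: C(9,5)·!4 = 126·9 = 1134
  i=6: C(9,6)·!3 = 84·2 = 168
  i=7: C(9,7)·!2 = 36·1 = 36
  i=8: C(9,8)·!1 = 9·0 = 0
  i=9: C(9,9)·!0 = 1·1 = 1
Total = 95887.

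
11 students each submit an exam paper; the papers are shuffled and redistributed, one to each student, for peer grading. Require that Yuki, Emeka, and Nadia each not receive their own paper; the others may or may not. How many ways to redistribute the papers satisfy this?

Inclusion-exclusion on the 3 forbidden self-matches:
Σ_{j=0}^{3} (-1)^j C(3,j)(11-j)!
= C(3,0)·11! - C(3,1)·10! + C(3,2)·9! - C(3,3)·8!
= 39916800 - 10886400 + 1088640 - 40320
= 30078720

30078720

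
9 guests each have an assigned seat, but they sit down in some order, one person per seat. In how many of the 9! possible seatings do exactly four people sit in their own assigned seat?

Pick the 4 fixed positions: C(9,4) = 126 ways.
The remaining 5 must be deranged: !5 = 44.
Total: 126 × 44 = 5544.

5544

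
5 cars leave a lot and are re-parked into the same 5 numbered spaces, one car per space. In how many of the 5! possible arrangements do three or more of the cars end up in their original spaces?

# with exactly i fixed is C(5,i)·!(5-i); sum over i=3..5:
  i=3: C(5,3)·!2 = 10·1 = 10
  i=4: C(5,4)·!1 = 5·0 = 0
  i=5: C(5,5)·!0 = 1·1 = 1
Total = 11.

11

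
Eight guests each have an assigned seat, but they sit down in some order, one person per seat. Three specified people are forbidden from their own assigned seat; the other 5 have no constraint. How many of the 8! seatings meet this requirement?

Inclusion-exclusion on the 3 forbidden self-matches:
Σ_{j=0}^{3} (-1)^j C(3,j)(8-j)!
= C(3,0)·8! - C(3,1)·7! + C(3,2)·6! - C(3,3)·5!
= 40320 - 15120 + 2160 - 120
= 27240

27240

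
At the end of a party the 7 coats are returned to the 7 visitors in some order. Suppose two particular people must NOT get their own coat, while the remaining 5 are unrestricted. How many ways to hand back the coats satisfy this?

Inclusion-exclusion on the 2 forbidden self-matches:
Σ_{j=0}^{2} (-1)^j C(2,j)(7-j)!
= C(2,0)·7! - C(2,1)·6! + C(2,2)·5!
= 5040 - 1440 + 120
= 3720

3720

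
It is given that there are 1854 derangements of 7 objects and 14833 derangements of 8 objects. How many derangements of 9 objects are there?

133496

!9 = (9-1)·(!8 + !7) = 8·(14833 + 1854) = 8·16687 = 133496.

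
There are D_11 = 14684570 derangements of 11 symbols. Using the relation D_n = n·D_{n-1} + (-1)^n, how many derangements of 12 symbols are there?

176214841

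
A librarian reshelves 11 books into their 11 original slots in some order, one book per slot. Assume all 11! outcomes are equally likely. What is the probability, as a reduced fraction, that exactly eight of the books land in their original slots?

1/120960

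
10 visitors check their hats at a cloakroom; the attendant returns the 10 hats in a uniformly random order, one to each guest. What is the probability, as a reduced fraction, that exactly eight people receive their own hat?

Favorable outcomes: C(10,8)·!2 = 45·1 = 45.
Total outcomes: 10! = 3628800.
Probability = 45/3628800 = 1/80640.

1/80640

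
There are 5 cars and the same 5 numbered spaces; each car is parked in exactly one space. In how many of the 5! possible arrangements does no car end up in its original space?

The number of derangements of 5 is !5 = Σ_{k=0}^{5} (-1)^k·5!/k!
= 5! - 5!/1! + 5!/2! - 5!/3! + 5!/4! - 5!/5!
= 120 - 120 + 60 - 20 + 5 - 1
= 44

44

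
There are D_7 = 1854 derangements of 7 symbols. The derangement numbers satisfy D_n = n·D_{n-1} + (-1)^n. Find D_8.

D_8 = 8·1854 + 1 = 14833.

14833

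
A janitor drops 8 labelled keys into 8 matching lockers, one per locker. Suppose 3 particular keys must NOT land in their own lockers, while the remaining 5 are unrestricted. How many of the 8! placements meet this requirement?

Inclusion-exclusion on the 3 forbidden self-matches:
Σ_{j=0}^{3} (-1)^j C(3,j)(8-j)!
= C(3,0)·8! - C(3,1)·7! + C(3,2)·6! - C(3,3)·5!
= 40320 - 15120 + 2160 - 120
= 27240

27240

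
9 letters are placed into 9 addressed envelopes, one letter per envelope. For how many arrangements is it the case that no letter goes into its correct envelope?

!9 is the nearest integer to 9!/e.
9! = 362880, and 362880/e ≈ 133496.09, so !9 = 133496.

133496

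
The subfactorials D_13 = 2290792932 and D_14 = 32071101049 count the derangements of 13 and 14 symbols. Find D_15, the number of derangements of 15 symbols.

481066515734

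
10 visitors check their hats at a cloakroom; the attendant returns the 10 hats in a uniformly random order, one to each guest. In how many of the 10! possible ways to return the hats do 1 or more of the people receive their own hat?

# with exactly i fixed is C(10,i)·!(10-i); sum over i=1..10:
  i=1: C(10,1)·!9 = 10·133496 = 1334960
  i=2: C(10,2)·!8 = 45·14833 = 667485
  i=3: C(10,3)·!7 = 120·1854 = 222480
  i=4: C(10,4)·!6 = 210·265 = 55650
  i=5: C(10,5)·!5 = 252·44 = 11088
  i=6: C(10,6)·!4 = 210·9 = 1890
  i=7: C(10,7)·!3 = 120·2 = 240
  i=8: C(10,8)·!2 = 45·1 = 45
  i=9: C(10,9)·!1 = 10·0 = 0
  i=10: C(10,10)·!0 = 1·1 = 1
Total = 2293839.

2293839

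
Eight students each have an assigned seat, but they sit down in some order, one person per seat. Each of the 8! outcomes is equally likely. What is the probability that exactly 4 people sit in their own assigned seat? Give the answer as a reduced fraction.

1/64

Favorable outcomes: C(8,4)·!4 = 70·9 = 630.
Total outcomes: 8! = 40320.
Probability = 630/40320 = 1/64.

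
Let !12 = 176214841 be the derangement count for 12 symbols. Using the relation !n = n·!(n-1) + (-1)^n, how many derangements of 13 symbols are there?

!13 = 13·176214841 - 1 = 2290792932.

2290792932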